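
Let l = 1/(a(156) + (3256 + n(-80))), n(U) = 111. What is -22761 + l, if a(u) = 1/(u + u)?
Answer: -23910543993/1050505 ≈ -22761.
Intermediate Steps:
a(u) = 1/(2*u)
l = 312/1050505 (l = 1/((½)/156 + (3256 + 111)) = 1/((½)*(1/156) + 3367) = 1/(1/312 + 3367) = 1/(1050505/312) = 312/1050505 ≈ 0.00029700)
-22761 + l = -22761 + 312/1050505 = -23910543993/1050505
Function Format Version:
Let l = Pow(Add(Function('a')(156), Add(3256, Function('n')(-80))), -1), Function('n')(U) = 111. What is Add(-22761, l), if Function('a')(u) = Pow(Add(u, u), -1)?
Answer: Rational(-23910543993, 1050505) ≈ -22761.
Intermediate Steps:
Function('a')(u) = Mul(Rational(1, 2), Pow(u, -1)) (Function('a')(u) = Pow(Mul(2, u), -1) = Mul(Rational(1, 2), Pow(u, -1)))
l = Rational(312, 1050505) (l = Pow(Add(Mul(Rational(1, 2), Pow(156, -1)), Add(3256, 111)), -1) = Pow(Add(Mul(Rational(1, 2), Rational(1, 156)), 3367), -1) = Pow(Add(Rational(1, 312), 3367), -1) = Pow(Rational(1050505, 312), -1) = Rational(312, 1050505) ≈ 0.00029700)
Add(-22761, l) = Add(-22761, Rational(312, 1050505)) = Rational(-23910543993, 1050505)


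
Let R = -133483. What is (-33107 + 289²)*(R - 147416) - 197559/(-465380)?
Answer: -6590358888323121/465380 ≈ -1.4161e+10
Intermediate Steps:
(-33107 + 289²)*(R - 147416) - 197559/(-465380) = (-33107 + 289²)*(-133483 - 147416) - 197559/(-465380) = (-33107 + 83521)*(-280899) - 197559*(-1)/465380 = 50414*(-280899) - 1*(-197559/465380) = -14161242186 + 197559/465380 = -6590358888323121/465380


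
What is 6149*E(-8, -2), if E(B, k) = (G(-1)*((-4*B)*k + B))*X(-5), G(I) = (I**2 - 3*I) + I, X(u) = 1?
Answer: -1328184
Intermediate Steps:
G(I) = I**2 - 2*I
E(B, k) = 3*B - 12*B*k (E(B, k) = ((-(-2 - 1))*((-4*B)*k + B))*1 = ((-1*(-3))*(-4*B*k + B))*1 = (3*(B - 4*B*k))*1 = (3*B - 12*B*k)*1 = 3*B - 12*B*k)
6149*E(-8, -2) = 6149*(3*(-8)*(1 - 4*(-2))) = 6149*(3*(-8)*(1 + 8)) = 6149*(3*(-8)*9) = 6149*(-216) = -1328184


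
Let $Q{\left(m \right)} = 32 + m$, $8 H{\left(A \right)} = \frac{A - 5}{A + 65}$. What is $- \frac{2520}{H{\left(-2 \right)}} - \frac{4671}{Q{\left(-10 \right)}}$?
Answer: $\frac{3987009}{22} \approx 1.8123 \cdot 10^{5}$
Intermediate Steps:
$H{\left(A \right)} = \frac{-5 + A}{8 \left(65 + A\right)}$ ($H{\left(A \right)} = \frac{\left(A - 5\right) \frac{1}{A + 65}}{8} = \frac{\left(-5 + A\right) \frac{1}{65 + A}}{8} = \frac{\frac{1}{65 + A} \left(-5 + A\right)}{8} = \frac{-5 + A}{8 \left(65 + A\right)}$)
$- \frac{2520}{H{\left(-2 \right)}} - \frac{4671}{Q{\left(-10 \right)}} = - \frac{2520}{\frac{1}{8} \frac{1}{65 - 2} \left(-5 - 2\right)} - \frac{4671}{32 - 10} = - \frac{2520}{\frac{1}{8} \cdot \frac{1}{63} \left(-7\right)} - \frac{4671}{22} = - \frac{2520}{- \frac{1}{72}} - \frac{4671}{22} = \left(-2520\right) \left(-72\right) - \frac{4671}{22} = 181440 - \frac{4671}{22} = \frac{3987009}{22}$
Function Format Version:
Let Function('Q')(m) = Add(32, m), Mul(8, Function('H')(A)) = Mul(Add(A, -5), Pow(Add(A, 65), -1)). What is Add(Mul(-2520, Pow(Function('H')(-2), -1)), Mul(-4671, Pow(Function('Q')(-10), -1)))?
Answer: Rational(3987009, 22) ≈ 1.8123e+5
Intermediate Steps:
Function('H')(A) = Mul(Rational(1, 8), Pow(Add(65, A), -1), Add(-5, A)) (Function('H')(A) = Mul(Rational(1, 8), Mul(Add(A, -5), Pow(Add(A, 65), -1))) = Mul(Rational(1, 8), Mul(Add(-5, A), Pow(Add(65, A), -1))) = Mul(Rational(1, 8), Mul(Pow(Add(65, A), -1), Add(-5, A))) = Mul(Rational(1, 8), Pow(Add(65, A), -1), Add(-5, A)))
Add(Mul(-2520, Pow(Function('H')(-2), -1)), Mul(-4671, Pow(Function('Q')(-10), -1))) = Add(Mul(-2520, Pow(Mul(Rational(1, 8), Pow(Add(65, -2), -1), Add(-5, -2)), -1)), Mul(-4671, Pow(Add(32, -10), -1))) = Add(Mul(-2520, Pow(Mul(Rational(1, 8), Pow(63, -1), -7), -1)), Mul(-4671, Pow(22, -1))) = Add(Mul(-2520, Pow(Mul(Rational(1, 8), Rational(1, 63), -7), -1)), Mul(-4671, Rational(1, 22))) = Add(Mul(-2520, Pow(Rational(-1, 72), -1)), Rational(-4671, 22)) = Add(Mul(-2520, -72), Rational(-4671, 22)) = Add(181440, Rational(-4671, 22)) = Rational(3987009, 22)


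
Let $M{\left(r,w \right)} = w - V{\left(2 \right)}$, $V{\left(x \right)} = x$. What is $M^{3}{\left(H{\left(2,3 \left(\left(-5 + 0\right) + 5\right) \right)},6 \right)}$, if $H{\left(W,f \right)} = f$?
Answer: $64$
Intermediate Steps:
$M{\left(r,w \right)} = -2 + w$ ($M{\left(r,w \right)} = w - 2 = -2 + w$)
$M^{3}{\left(H{\left(2,3 \left(\left(-5 + 0\right) + 5\right) \right)},6 \right)} = \left(-2 + 6\right)^{3} = 4^{3} = 64$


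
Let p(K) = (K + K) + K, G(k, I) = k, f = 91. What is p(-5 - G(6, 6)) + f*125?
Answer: 11342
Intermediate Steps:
p(K) = 3*K (p(K) = 2*K + K = 3*K)
p(-5 - G(6, 6)) + f*125 = 3*(-5 - 1*6) + 91*125 = 3*(-5 - 6) + 11375 = 3*(-11) + 11375 = -33 + 11375 = 11342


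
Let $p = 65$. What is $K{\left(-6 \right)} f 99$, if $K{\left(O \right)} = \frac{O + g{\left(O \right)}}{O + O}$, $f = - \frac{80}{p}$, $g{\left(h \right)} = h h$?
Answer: $\frac{3960}{13} \approx 304.62$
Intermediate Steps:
$g{\left(h \right)} = h^{2}$
$f = - \frac{16}{13}$ ($f = - \frac{80}{65} = \left(-80\right) \frac{1}{65} = - \frac{16}{13} \approx -1.2308$)
$K{\left(O \right)} = \frac{O + O^{2}}{2 O}$ ($K{\left(O \right)} = \frac{O + O^{2}}{O + O} = \frac{O + O^{2}}{2 O}$)
$K{\left(-6 \right)} f 99 = \left(\frac{1}{2} + \frac{1}{2} \left(-6\right)\right) \left(- \frac{16}{13}\right) 99 = \left(\frac{1}{2} - 3\right) \left(- \frac{16}{13}\right) 99 = \left(- \frac{5}{2}\right) \left(- \frac{16}{13}\right) 99 = \frac{40}{13} \cdot 99 = \frac{3960}{13}$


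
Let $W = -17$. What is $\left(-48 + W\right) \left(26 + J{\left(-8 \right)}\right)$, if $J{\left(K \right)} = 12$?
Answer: $-2470$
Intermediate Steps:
$\left(-48 + W\right) \left(26 + J{\left(-8 \right)}\right) = \left(-48 - 17\right) \left(26 + 12\right) = \left(-65\right) 38 = -2470$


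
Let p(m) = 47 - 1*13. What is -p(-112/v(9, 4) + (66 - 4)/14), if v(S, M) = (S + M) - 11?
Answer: -34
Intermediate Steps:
v(S, M) = -11 + M + S (v(S, M) = (M + S) - 11 = -11 + M + S)
p(m) = 34 (p(m) = 47 - 13 = 34)
-p(-112/v(9, 4) + (66 - 4)/14) = -1*34 = -34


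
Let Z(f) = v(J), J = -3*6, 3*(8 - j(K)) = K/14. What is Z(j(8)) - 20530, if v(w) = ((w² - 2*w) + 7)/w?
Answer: -369907/18 ≈ -20550.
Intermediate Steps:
j(K) = 8 - K/42 (j(K) = 8 - K/(3*14) = 8 - K/42)
J = -18
v(w) = (7 + w² - 2*w)/w
Z(f) = -367/18 (Z(f) = -2 - 18 + 7/(-18) = -2 - 18 + 7*(-1/18) = -2 - 18 - 7/18 = -367/18)
Z(j(8)) - 20530 = -367/18 - 20530 = -369907/18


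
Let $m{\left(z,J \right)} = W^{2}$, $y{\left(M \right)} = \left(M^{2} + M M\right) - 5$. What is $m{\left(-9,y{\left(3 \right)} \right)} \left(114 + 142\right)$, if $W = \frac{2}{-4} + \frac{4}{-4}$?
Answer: $576$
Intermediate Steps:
$W = - \frac{3}{2}$ ($W = 2 \left(- \frac{1}{4}\right) + 4 \left(- \frac{1}{4}\right) = - \frac{1}{2} - 1 = - \frac{3}{2} \approx -1.5$)
$y{\left(M \right)} = -5 + 2 M^{2}$ ($y{\left(M \right)} = \left(M^{2} + M^{2}\right) - 5 = 2 M^{2} - 5 = -5 + 2 M^{2}$)
$m{\left(z,J \right)} = \frac{9}{4}$ ($m{\left(z,J \right)} = \left(- \frac{3}{2}\right)^{2} = \frac{9}{4}$)
$m{\left(-9,y{\left(3 \right)} \right)} \left(114 + 142\right) = \frac{9 \left(114 + 142\right)}{4} = \frac{9}{4} \cdot 256 = 576$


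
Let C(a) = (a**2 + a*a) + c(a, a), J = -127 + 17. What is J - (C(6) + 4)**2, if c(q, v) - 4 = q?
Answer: -7506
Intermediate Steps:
c(q, v) = 4 + q
J = -110
C(a) = 4 + a + 2*a**2 (C(a) = (a**2 + a*a) + (4 + a) = (a**2 + a**2) + (4 + a) = 2*a**2 + (4 + a) = 4 + a + 2*a**2)
J - (C(6) + 4)**2 = -110 - ((4 + 6 + 2*6**2) + 4)**2 = -110 - ((4 + 6 + 2*36) + 4)**2 = -110 - ((4 + 6 + 72) + 4)**2 = -110 - (82 + 4)**2 = -110 - 1*86**2 = -110 - 1*7396 = -110 - 7396 = -7506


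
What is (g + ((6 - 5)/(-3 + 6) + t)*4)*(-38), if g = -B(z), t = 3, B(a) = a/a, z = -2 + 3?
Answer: -1406/3 ≈ -468.67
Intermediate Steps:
z = 1
B(a) = 1
g = -1 (g = -1*1 = -1)
(g + ((6 - 5)/(-3 + 6) + t)*4)*(-38) = (-1 + ((6 - 5)/(-3 + 6) + 3)*4)*(-38) = (-1 + (1/3 + 3)*4)*(-38) = (-1 + (10/3)*4)*(-38) = (-1 + 40/3)*(-38) = (37/3)*(-38) = -1406/3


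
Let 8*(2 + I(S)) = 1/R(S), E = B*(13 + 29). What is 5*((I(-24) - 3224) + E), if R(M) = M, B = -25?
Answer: -4104965/192 ≈ -21380.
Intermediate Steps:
E = -1050 (E = -25*(13 + 29) = -25*42 = -1050)
I(S) = -2 + 1/(8*S)
5*((I(-24) - 3224) + E) = 5*(((-2 + (⅛)/(-24)) - 3224) - 1050) = 5*(((-2 + (⅛)*(-1/24)) - 3224) - 1050) = 5*(((-2 - 1/192) - 3224) - 1050) = 5*((-385/192 - 3224) - 1050) = 5*(-619393/192 - 1050) = 5*(-820993/192) = -4104965/192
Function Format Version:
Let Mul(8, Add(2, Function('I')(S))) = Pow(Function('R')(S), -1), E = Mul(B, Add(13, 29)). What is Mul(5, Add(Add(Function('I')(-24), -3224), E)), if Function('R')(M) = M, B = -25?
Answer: Rational(-4104965, 192) ≈ -21380.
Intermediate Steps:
E = -1050 (E = Mul(-25, Add(13, 29)) = Mul(-25, 42) = -1050)
Function('I')(S) = Add(-2, Mul(Rational(1, 8), Pow(S, -1)))
Mul(5, Add(Add(Function('I')(-24), -3224), E)) = Mul(5, Add(Add(Add(-2, Mul(Rational(1, 8), Pow(-24, -1))), -3224), -1050)) = Mul(5, Add(Add(Add(-2, Mul(Rational(1, 8), Rational(-1, 24))), -3224), -1050)) = Mul(5, Add(Add(Add(-2, Rational(-1, 192)), -3224), -1050)) = Mul(5, Add(Add(Rational(-385, 192), -3224), -1050)) = Mul(5, Add(Rational(-619393, 192), -1050)) = Mul(5, Rational(-820993, 192)) = Rational(-4104965, 192)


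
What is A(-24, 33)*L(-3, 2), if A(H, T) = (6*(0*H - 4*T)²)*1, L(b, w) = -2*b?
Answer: 627264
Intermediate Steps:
A(H, T) = 96*T² (A(H, T) = (6*(0 - 4*T)²)*1 = (6*(-4*T)²)*1 = (6*(16*T²))*1 = (96*T²)*1 = 96*T²)
A(-24, 33)*L(-3, 2) = (96*33²)*(-2*(-3)) = (96*1089)*6 = 104544*6 = 627264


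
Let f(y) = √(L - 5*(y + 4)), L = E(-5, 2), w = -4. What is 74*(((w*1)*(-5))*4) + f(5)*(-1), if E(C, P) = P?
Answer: 5920 - I*√43 ≈ 5920.0 - 6.5574*I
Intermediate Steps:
L = 2
f(y) = √(-18 - 5*y) (f(y) = √(2 - 5*(y + 4)) = √(2 - 5*(4 + y)) = √(2 + (-20 - 5*y)) = √(-18 - 5*y))
74*(((w*1)*(-5))*4) + f(5)*(-1) = 74*((-4*1*(-5))*4) + √(-18 - 5*5)*(-1) = 74*(-4*(-5)*4) + √(-18 - 25)*(-1) = 74*(20*4) + √(-43)*(-1) = 74*80 + (I*√43)*(-1) = 5920 - I*√43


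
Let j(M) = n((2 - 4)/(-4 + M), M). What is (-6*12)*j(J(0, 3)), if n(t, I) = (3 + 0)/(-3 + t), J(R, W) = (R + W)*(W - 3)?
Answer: 432/5 ≈ 86.400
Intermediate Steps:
J(R, W) = (-3 + W)*(R + W) (J(R, W) = (R + W)*(-3 + W) = (-3 + W)*(R + W))
n(t, I) = 3/(-3 + t)
j(M) = 3/(-3 - 2/(-4 + M)) (j(M) = 3/(-3 + (2 - 4)/(-4 + M)) = 3/(-3 - 2/(-4 + M)))
(-6*12)*j(J(0, 3)) = (-6*12)*(3*(4 - (3² - 3*0 - 3*3 + 0*3))/(-10 + 3*(3² - 3*0 - 3*3 + 0*3))) = -216*(4 - (9 + 0 - 9 + 0))/(-10 + 3*(9 + 0 - 9 + 0)) = -216*(4 - 1*0)/(-10 + 3*0) = -216*(4 + 0)/(-10 + 0) = -216*4/(-10) = -216*(-1)*4/10 = -72*(-6/5) = 432/5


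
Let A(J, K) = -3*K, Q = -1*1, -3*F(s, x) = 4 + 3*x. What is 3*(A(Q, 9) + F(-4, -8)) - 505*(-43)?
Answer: 21654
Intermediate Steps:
F(s, x) = -4/3 - x (F(s, x) = -(4 + 3*x)/3 = -4/3 - x)
Q = -1
3*(A(Q, 9) + F(-4, -8)) - 505*(-43) = 3*(-3*9 + (-4/3 - 1*(-8))) - 505*(-43) = 3*(-27 + (-4/3 + 8)) - 1*(-21715) = 3*(-27 + 20/3) + 21715 = 3*(-61/3) + 21715 = -61 + 21715 = 21654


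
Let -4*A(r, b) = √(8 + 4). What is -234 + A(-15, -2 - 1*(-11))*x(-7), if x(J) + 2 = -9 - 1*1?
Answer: -234 + 6*√3 ≈ -223.61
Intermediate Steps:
x(J) = -12 (x(J) = -2 + (-9 - 1*1) = -2 + (-9 - 1) = -2 - 10 = -12)
A(r, b) = -√3/2 (A(r, b) = -√(8 + 4)/4 = -√3/2)
-234 + A(-15, -2 - 1*(-11))*x(-7) = -234 - √3/2*(-12) = -234 + 6*√3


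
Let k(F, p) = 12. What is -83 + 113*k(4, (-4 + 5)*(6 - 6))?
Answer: 1273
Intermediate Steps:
-83 + 113*k(4, (-4 + 5)*(6 - 6)) = -83 + 113*12 = -83 + 1356 = 1273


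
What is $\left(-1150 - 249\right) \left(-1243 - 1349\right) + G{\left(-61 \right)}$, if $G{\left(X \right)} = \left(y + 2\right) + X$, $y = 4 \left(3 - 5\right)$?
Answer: $3626141$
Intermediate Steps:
$y = -8$ ($y = 4 \left(-2\right) = -8$)
$G{\left(X \right)} = -6 + X$ ($G{\left(X \right)} = \left(-8 + 2\right) + X = -6 + X$)
$\left(-1150 - 249\right) \left(-1243 - 1349\right) + G{\left(-61 \right)} = \left(-1150 - 249\right) \left(-1243 - 1349\right) - 67 = \left(-1399\right) \left(-2592\right) - 67 = 3626208 - 67 = 3626141$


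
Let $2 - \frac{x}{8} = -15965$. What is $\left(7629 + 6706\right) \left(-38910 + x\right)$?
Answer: $1273320710$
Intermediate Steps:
$x = 127736$ ($x = 16 - -127720 = 16 + 127720 = 127736$)
$\left(7629 + 6706\right) \left(-38910 + x\right) = \left(7629 + 6706\right) \left(-38910 + 127736\right) = 14335 \cdot 88826 = 1273320710$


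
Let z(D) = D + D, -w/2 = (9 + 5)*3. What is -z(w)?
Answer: 168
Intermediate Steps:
w = -84 (w = -2*(9 + 5)*3 = -28*3 = -2*42 = -84)
z(D) = 2*D
-z(w) = -2*(-84) = -1*(-168) = 168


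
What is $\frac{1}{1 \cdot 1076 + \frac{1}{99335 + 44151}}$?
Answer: $\frac{143486}{154390937} \approx 0.00092937$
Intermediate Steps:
$\frac{1}{1 \cdot 1076 + \frac{1}{99335 + 44151}} = \frac{1}{1076 + \frac{1}{143486}} = \frac{1}{\frac{154390937}{143486}} = \frac{143486}{154390937}$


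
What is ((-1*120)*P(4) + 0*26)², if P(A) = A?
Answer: 230400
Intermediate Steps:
((-1*120)*P(4) + 0*26)² = (-1*120*4 + 0*26)² = (-120*4 + 0)² = (-480 + 0)² = (-480)² = 230400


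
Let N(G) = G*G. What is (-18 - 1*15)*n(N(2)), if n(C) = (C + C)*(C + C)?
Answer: -2112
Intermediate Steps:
N(G) = G**2
n(C) = 4*C**2 (n(C) = (2*C)*(2*C) = 4*C**2)
(-18 - 1*15)*n(N(2)) = (-18 - 1*15)*(4*(2**2)**2) = (-18 - 15)*(4*4**2) = -132*16 = -33*64 = -2112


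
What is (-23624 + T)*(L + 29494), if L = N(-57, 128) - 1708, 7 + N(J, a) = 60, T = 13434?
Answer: -283679410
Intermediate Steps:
N(J, a) = 53 (N(J, a) = -7 + 60 = 53)
L = -1655 (L = 53 - 1708 = -1655)
(-23624 + T)*(L + 29494) = (-23624 + 13434)*(-1655 + 29494) = -10190*27839 = -283679410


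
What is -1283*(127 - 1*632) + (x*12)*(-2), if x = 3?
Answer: 647843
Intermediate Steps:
-1283*(127 - 1*632) + (x*12)*(-2) = -1283*(127 - 1*632) + (3*12)*(-2) = -1283*(127 - 632) + 36*(-2) = -1283*(-505) - 72 = 647915 - 72 = 647843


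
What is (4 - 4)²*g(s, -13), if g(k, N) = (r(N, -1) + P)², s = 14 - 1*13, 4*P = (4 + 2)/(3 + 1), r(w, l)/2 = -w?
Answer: 0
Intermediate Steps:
r(w, l) = -2*w (r(w, l) = 2*(-w) = -2*w)
P = 3/8 (P = ((4 + 2)/(3 + 1))/4 = (6/4)/4 = (6*(¼))/4 = (¼)*(3/2) = 3/8 ≈ 0.37500)
s = 1 (s = 14 - 13 = 1)
g(k, N) = (3/8 - 2*N)² (g(k, N) = (-2*N + 3/8)² = (3/8 - 2*N)²)
(4 - 4)²*g(s, -13) = (4 - 4)²*((-3 + 16*(-13))²/64) = 0²*((-3 - 208)²/64) = 0*((1/64)*(-211)²) = 0*((1/64)*44521) = 0*(44521/64) = 0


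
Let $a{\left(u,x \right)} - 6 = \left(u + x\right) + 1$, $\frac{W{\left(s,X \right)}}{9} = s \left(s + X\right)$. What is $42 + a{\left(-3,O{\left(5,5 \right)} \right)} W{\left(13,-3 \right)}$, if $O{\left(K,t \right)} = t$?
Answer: $10572$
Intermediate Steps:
$W{\left(s,X \right)} = 9 s \left(X + s\right)$ ($W{\left(s,X \right)} = 9 s \left(s + X\right) = 9 s \left(X + s\right)$)
$a{\left(u,x \right)} = 7 + u + x$ ($a{\left(u,x \right)} = 6 + \left(\left(u + x\right) + 1\right) = 6 + \left(1 + u + x\right) = 7 + u + x$)
$42 + a{\left(-3,O{\left(5,5 \right)} \right)} W{\left(13,-3 \right)} = 42 + \left(7 - 3 + 5\right) 9 \cdot 13 \left(-3 + 13\right) = 42 + 9 \cdot 9 \cdot 13 \cdot 10 = 42 + 9 \cdot 1170 = 42 + 10530 = 10572$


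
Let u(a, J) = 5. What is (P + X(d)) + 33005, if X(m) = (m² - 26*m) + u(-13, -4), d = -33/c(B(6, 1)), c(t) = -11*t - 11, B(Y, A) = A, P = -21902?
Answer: 44285/4 ≈ 11071.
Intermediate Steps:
c(t) = -11 - 11*t
d = 3/2 (d = -33/(-11 - 11*1) = -33/(-11 - 11) = -33/(-22) = -33*(-1/22) = 3/2 ≈ 1.5000)
X(m) = 5 + m² - 26*m (X(m) = (m² - 26*m) + 5 = 5 + m² - 26*m)
(P + X(d)) + 33005 = (-21902 + (5 + (3/2)² - 26*3/2)) + 33005 = (-21902 + (5 + 9/4 - 39)) + 33005 = (-21902 - 127/4) + 33005 = -87735/4 + 33005 = 44285/4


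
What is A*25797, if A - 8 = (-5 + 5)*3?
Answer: 206376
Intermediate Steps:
A = 8 (A = 8 + (-5 + 5)*3 = 8 + 0*3 = 8 + 0 = 8)
A*25797 = 8*25797 = 206376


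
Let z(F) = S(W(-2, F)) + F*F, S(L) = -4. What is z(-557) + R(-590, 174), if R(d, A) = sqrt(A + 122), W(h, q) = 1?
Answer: 310245 + 2*sqrt(74) ≈ 3.1026e+5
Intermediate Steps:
R(d, A) = sqrt(122 + A)
z(F) = -4 + F**2 (z(F) = -4 + F*F = -4 + F**2)
z(-557) + R(-590, 174) = (-4 + (-557)**2) + sqrt(122 + 174) = (-4 + 310249) + sqrt(296) = 310245 + 2*sqrt(74)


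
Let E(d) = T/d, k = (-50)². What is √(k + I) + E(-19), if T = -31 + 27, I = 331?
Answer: 4/19 + √2831 ≈ 53.418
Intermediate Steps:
k = 2500
T = -4
E(d) = -4/d
√(k + I) + E(-19) = √(2500 + 331) - 4/(-19) = √2831 - 4*(-1/19) = √2831 + 4/19 = 4/19 + √2831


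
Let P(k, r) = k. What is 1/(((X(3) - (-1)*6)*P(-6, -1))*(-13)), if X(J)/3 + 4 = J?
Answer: 1/234 ≈ 0.0042735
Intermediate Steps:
X(J) = -12 + 3*J
1/(((X(3) - (-1)*6)*P(-6, -1))*(-13)) = 1/((((-12 + 3*3) - (-1)*6)*(-6))*(-13)) = 1/((((-12 + 9) - 1*(-6))*(-6))*(-13)) = 1/(((-3 + 6)*(-6))*(-13)) = 1/((3*(-6))*(-13)) = 1/(-18*(-13)) = 1/234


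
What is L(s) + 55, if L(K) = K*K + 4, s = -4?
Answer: 75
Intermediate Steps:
L(K) = 4 + K² (L(K) = K² + 4 = 4 + K²)
L(s) + 55 = (4 + (-4)²) + 55 = (4 + 16) + 55 = 20 + 55 = 75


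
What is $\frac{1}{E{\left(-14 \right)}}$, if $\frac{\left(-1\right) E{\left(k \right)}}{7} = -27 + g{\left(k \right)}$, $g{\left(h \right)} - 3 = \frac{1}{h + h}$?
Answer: $\frac{4}{673} \approx 0.0059435$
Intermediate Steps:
$g{\left(h \right)} = 3 + \frac{1}{2 h}$ ($g{\left(h \right)} = 3 + \frac{1}{h + h} = 3 + \frac{1}{2 h}$)
$E{\left(k \right)} = 168 - \frac{7}{2 k}$ ($E{\left(k \right)} = - 7 \left(-27 + \left(3 + \frac{1}{2 k}\right)\right) = - 7 \left(-24 + \frac{1}{2 k}\right) = 168 - \frac{7}{2 k}$)
$\frac{1}{E{\left(-14 \right)}} = \frac{1}{168 - \frac{7}{2 \left(-14\right)}} = \frac{1}{168 - - \frac{1}{4}} = \frac{1}{168 + \frac{1}{4}} = \frac{1}{\frac{673}{4}} = \frac{4}{673}$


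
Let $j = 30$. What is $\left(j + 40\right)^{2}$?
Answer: $4900$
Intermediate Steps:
$\left(j + 40\right)^{2} = \left(30 + 40\right)^{2} = 70^{2} = 4900$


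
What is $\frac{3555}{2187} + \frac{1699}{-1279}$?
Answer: $\frac{92348}{310797} \approx 0.29713$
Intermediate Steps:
$\frac{3555}{2187} + \frac{1699}{-1279} = 3555 \cdot \frac{1}{2187} + 1699 \left(- \frac{1}{1279}\right) = \frac{395}{243} - \frac{1699}{1279} = \frac{92348}{310797}$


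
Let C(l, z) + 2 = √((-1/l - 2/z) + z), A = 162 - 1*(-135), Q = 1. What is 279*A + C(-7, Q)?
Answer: 82861 + I*√42/7 ≈ 82861.0 + 0.92582*I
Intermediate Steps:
A = 297 (A = 162 + 135 = 297)
C(l, z) = -2 + √(z - 1/l - 2/z) (C(l, z) = -2 + √((-1/l - 2/z) + z) = -2 + √(z - 1/l - 2/z))
279*A + C(-7, Q) = 279*297 + (-2 + √(1 - 1/(-7) - 2/1)) = 82863 + (-2 + √(1 - 1*(-⅐) - 2*1)) = 82863 + (-2 + √(1 + ⅐ - 2)) = 82863 + (-2 + √(-6/7)) = 82863 + (-2 + I*√42/7) = 82861 + I*√42/7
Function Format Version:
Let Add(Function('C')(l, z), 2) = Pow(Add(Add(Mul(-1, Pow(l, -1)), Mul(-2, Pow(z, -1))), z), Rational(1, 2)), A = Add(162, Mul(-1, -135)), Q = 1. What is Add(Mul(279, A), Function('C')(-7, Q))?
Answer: Add(82861, Mul(Rational(1, 7), I, Pow(42, Rational(1, 2)))) ≈ Add(82861., Mul(0.92582, I))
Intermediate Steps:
A = 297 (A = Add(162, 135) = 297)
Function('C')(l, z) = Add(-2, Pow(Add(z, Mul(-1, Pow(l, -1)), Mul(-2, Pow(z, -1))), Rational(1, 2))) (Function('C')(l, z) = Add(-2, Pow(Add(Add(Mul(-1, Pow(l, -1)), Mul(-2, Pow(z, -1))), z), Rational(1, 2))) = Add(-2, Pow(Add(z, Mul(-1, Pow(l, -1)), Mul(-2, Pow(z, -1))), Rational(1, 2))))
Add(Mul(279, A), Function('C')(-7, Q)) = Add(Mul(279, 297), Add(-2, Pow(Add(1, Mul(-1, Pow(-7, -1)), Mul(-2, Pow(1, -1))), Rational(1, 2)))) = Add(82863, Add(-2, Pow(Add(1, Mul(-1, Rational(-1, 7)), Mul(-2, 1)), Rational(1, 2)))) = Add(82863, Add(-2, Pow(Add(1, Rational(1, 7), -2), Rational(1, 2)))) = Add(82863, Add(-2, Pow(Rational(-6, 7), Rational(1, 2)))) = Add(82863, Add(-2, Mul(Rational(1, 7), I, Pow(42, Rational(1, 2))))) = Add(82861, Mul(Rational(1, 7), I, Pow(42, Rational(1, 2))))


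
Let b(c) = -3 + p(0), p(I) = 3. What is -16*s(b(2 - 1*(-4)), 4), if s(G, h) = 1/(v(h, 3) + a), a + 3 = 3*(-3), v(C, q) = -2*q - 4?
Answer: 8/11 ≈ 0.72727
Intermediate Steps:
v(C, q) = -4 - 2*q
b(c) = 0 (b(c) = -3 + 3 = 0)
a = -12 (a = -3 + 3*(-3) = -3 - 9 = -12)
s(G, h) = -1/22 (s(G, h) = 1/((-4 - 2*3) - 12) = 1/((-4 - 6) - 12) = 1/(-10 - 12) = 1/(-22) = -1/22)
-16*s(b(2 - 1*(-4)), 4) = -16*(-1/22) = 8/11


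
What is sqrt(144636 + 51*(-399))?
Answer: sqrt(124287) ≈ 352.54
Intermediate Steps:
sqrt(144636 + 51*(-399)) = sqrt(144636 - 20349) = sqrt(124287)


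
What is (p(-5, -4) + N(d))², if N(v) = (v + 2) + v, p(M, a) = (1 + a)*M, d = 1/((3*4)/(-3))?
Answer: 1089/4 ≈ 272.25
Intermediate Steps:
d = -¼ (d = 1/(12*(-⅓)) = 1/(-4) = -¼ ≈ -0.25000)
p(M, a) = M*(1 + a)
N(v) = 2 + 2*v (N(v) = (2 + v) + v = 2 + 2*v)
(p(-5, -4) + N(d))² = (-5*(1 - 4) + (2 + 2*(-¼)))² = (-5*(-3) + (2 - ½))² = (15 + 3/2)² = (33/2)² = 1089/4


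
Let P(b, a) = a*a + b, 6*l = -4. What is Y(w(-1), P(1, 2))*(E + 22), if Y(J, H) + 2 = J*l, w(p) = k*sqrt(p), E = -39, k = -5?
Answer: 34 - 170*I/3 ≈ 34.0 - 56.667*I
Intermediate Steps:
l = -2/3 (l = (1/6)*(-4) = -2/3 ≈ -0.66667)
P(b, a) = b + a**2 (P(b, a) = a**2 + b = b + a**2)
w(p) = -5*sqrt(p)
Y(J, H) = -2 - 2*J/3 (Y(J, H) = -2 + J*(-2/3) = -2 - 2*J/3)
Y(w(-1), P(1, 2))*(E + 22) = (-2 - (-10)*sqrt(-1)/3)*(-39 + 22) = (-2 - (-10)*I/3)*(-17) = (-2 + 10*I/3)*(-17) = 34 - 170*I/3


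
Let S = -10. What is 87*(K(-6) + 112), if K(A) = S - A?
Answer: 9396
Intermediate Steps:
K(A) = -10 - A
87*(K(-6) + 112) = 87*((-10 - 1*(-6)) + 112) = 87*((-10 + 6) + 112) = 87*(-4 + 112) = 87*108 = 9396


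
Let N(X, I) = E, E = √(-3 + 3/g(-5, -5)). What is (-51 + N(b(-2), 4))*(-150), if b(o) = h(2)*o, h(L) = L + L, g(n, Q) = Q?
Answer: 7650 - 90*I*√10 ≈ 7650.0 - 284.6*I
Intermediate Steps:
h(L) = 2*L
b(o) = 4*o (b(o) = (2*2)*o = 4*o)
E = 3*I*√10/5 (E = √(-3 + 3/(-5)) = √(-3 + 3*(-⅕)) = √(-3 - ⅗) = √(-18/5) = 3*I*√10/5 ≈ 1.8974*I)
N(X, I) = 3*I*√10/5
(-51 + N(b(-2), 4))*(-150) = (-51 + 3*I*√10/5)*(-150) = 7650 - 90*I*√10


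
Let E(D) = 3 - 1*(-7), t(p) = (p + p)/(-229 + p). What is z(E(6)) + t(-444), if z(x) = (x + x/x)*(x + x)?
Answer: 148948/673 ≈ 221.32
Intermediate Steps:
t(p) = 2*p/(-229 + p) (t(p) = (2*p)/(-229 + p) = 2*p/(-229 + p))
E(D) = 10 (E(D) = 3 + 7 = 10)
z(x) = 2*x*(1 + x) (z(x) = (x + 1)*(2*x) = (1 + x)*(2*x) = 2*x*(1 + x))
z(E(6)) + t(-444) = 2*10*(1 + 10) + 2*(-444)/(-229 - 444) = 2*10*11 + 2*(-444)/(-673) = 220 + 2*(-444)*(-1/673) = 220 + 888/673 = 148948/673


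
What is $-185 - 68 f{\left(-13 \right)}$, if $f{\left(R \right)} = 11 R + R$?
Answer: $10423$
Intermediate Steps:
$f{\left(R \right)} = 12 R$
$-185 - 68 f{\left(-13 \right)} = -185 - 68 \cdot 12 \left(-13\right) = -185 - -10608 = -185 + 10608 = 10423$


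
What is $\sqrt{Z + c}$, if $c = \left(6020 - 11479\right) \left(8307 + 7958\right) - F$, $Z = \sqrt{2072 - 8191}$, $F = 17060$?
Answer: $\sqrt{-88807695 + i \sqrt{6119}} \approx 0.004 + 9423.8 i$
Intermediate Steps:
$Z = i \sqrt{6119}$ ($Z = \sqrt{-6119} = i \sqrt{6119} \approx 78.224 i$)
$c = -88807695$ ($c = \left(6020 - 11479\right) \left(8307 + 7958\right) - 17060 = \left(-5459\right) 16265 - 17060 = -88790635 - 17060 = -88807695$)
$\sqrt{Z + c} = \sqrt{i \sqrt{6119} - 88807695} = \sqrt{-88807695 + i \sqrt{6119}}$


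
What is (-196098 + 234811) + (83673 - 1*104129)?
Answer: 18257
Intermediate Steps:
(-196098 + 234811) + (83673 - 1*104129) = 38713 + (83673 - 104129) = 38713 - 20456 = 18257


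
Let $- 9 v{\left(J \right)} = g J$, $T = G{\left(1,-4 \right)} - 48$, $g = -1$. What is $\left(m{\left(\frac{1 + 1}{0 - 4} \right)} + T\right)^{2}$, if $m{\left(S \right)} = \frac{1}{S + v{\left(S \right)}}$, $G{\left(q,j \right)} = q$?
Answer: $\frac{59536}{25} \approx 2381.4$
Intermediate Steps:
$T = -47$ ($T = 1 - 48 = -47$)
$v{\left(J \right)} = \frac{J}{9}$ ($v{\left(J \right)} = - \frac{\left(-1\right) J}{9} = \frac{J}{9}$)
$m{\left(S \right)} = \frac{9}{10 S}$ ($m{\left(S \right)} = \frac{1}{S + \frac{S}{9}} = \frac{1}{\frac{10}{9} S} = \frac{9}{10 S}$)
$\left(m{\left(\frac{1 + 1}{0 - 4} \right)} + T\right)^{2} = \left(\frac{9}{10 \frac{1 + 1}{0 - 4}} - 47\right)^{2} = \left(\frac{9}{10 \frac{2}{-4}} - 47\right)^{2} = \left(\frac{9}{10 \cdot 2 \left(- \frac{1}{4}\right)} - 47\right)^{2} = \left(\frac{9}{10 \left(- \frac{1}{2}\right)} - 47\right)^{2} = \left(\frac{9}{10} \left(-2\right) - 47\right)^{2} = \left(- \frac{9}{5} - 47\right)^{2} = \left(- \frac{244}{5}\right)^{2} = \frac{59536}{25}$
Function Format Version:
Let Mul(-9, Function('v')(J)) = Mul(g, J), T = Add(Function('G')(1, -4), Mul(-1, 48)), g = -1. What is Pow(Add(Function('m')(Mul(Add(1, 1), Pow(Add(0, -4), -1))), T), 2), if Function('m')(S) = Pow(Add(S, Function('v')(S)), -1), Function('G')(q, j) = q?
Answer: Rational(59536, 25) ≈ 2381.4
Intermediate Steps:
T = -47 (T = Add(1, Mul(-1, 48)) = Add(1, -48) = -47)
Function('v')(J) = Mul(Rational(1, 9), J) (Function('v')(J) = Mul(Rational(-1, 9), Mul(-1, J)) = Mul(Rational(1, 9), J))
Function('m')(S) = Mul(Rational(9, 10), Pow(S, -1)) (Function('m')(S) = Pow(Add(S, Mul(Rational(1, 9), S)), -1) = Pow(Mul(Rational(10, 9), S), -1) = Mul(Rational(9, 10), Pow(S, -1)))
Pow(Add(Function('m')(Mul(Add(1, 1), Pow(Add(0, -4), -1))), T), 2) = Pow(Add(Mul(Rational(9, 10), Pow(Mul(Add(1, 1), Pow(Add(0, -4), -1)), -1)), -47), 2) = Pow(Add(Mul(Rational(9, 10), Pow(Mul(2, Pow(-4, -1)), -1)), -47), 2) = Pow(Add(Mul(Rational(9, 10), Pow(Mul(2, Rational(-1, 4)), -1)), -47), 2) = Pow(Add(Mul(Rational(9, 10), Pow(Rational(-1, 2), -1)), -47), 2) = Pow(Add(Mul(Rational(9, 10), -2), -47), 2) = Pow(Add(Rational(-9, 5), -47), 2) = Pow(Rational(-244, 5), 2) = Rational(59536, 25)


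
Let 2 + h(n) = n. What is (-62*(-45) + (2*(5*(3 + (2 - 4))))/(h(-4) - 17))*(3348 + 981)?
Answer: 277748640/23 ≈ 1.2076e+7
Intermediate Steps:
h(n) = -2 + n
(-62*(-45) + (2*(5*(3 + (2 - 4))))/(h(-4) - 17))*(3348 + 981) = (-62*(-45) + (2*(5*(3 + (2 - 4))))/((-2 - 4) - 17))*(3348 + 981) = (2790 + (2*(5*(3 - 2)))/(-6 - 17))*4329 = (2790 + (2*(5*1))/(-23))*4329 = (2790 + (2*5)*(-1/23))*4329 = (2790 + 10*(-1/23))*4329 = (2790 - 10/23)*4329 = (64160/23)*4329 = 277748640/23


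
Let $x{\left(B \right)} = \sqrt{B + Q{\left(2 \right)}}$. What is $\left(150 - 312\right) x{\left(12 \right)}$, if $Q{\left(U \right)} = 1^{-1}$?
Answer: $- 162 \sqrt{13} \approx -584.1$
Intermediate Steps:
$Q{\left(U \right)} = 1$
$x{\left(B \right)} = \sqrt{1 + B}$ ($x{\left(B \right)} = \sqrt{B + 1} = \sqrt{1 + B}$)
$\left(150 - 312\right) x{\left(12 \right)} = \left(150 - 312\right) \sqrt{1 + 12} = - 162 \sqrt{13}$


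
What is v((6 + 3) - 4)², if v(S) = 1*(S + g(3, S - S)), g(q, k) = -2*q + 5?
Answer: 16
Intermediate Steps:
g(q, k) = 5 - 2*q
v(S) = -1 + S (v(S) = 1*(S + (5 - 2*3)) = 1*(S + (5 - 6)) = 1*(S - 1) = 1*(-1 + S) = -1 + S)
v((6 + 3) - 4)² = (-1 + ((6 + 3) - 4))² = (-1 + (9 - 4))² = (-1 + 5)² = 4² = 16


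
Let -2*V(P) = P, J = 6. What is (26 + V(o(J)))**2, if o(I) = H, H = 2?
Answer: 625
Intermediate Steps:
o(I) = 2
V(P) = -P/2
(26 + V(o(J)))**2 = (26 - 1/2*2)**2 = (26 - 1)**2 = 25**2 = 625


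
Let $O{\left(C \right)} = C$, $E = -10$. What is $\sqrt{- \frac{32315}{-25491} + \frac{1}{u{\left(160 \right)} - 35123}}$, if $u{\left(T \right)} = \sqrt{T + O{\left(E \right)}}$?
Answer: $\frac{\sqrt{28931628708714 - 4118708325 \sqrt{6}}}{25491 \sqrt{35123 - 5 \sqrt{6}}} \approx 1.1259$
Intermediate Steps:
$u{\left(T \right)} = \sqrt{-10 + T}$ ($u{\left(T \right)} = \sqrt{T - 10} = \sqrt{-10 + T}$)
$\sqrt{- \frac{32315}{-25491} + \frac{1}{u{\left(160 \right)} - 35123}} = \sqrt{- \frac{32315}{-25491} + \frac{1}{\sqrt{-10 + 160} - 35123}} = \sqrt{\left(-32315\right) \left(- \frac{1}{25491}\right) + \frac{1}{\sqrt{150} - 35123}} = \sqrt{\frac{32315}{25491} + \frac{1}{5 \sqrt{6} - 35123}} = \sqrt{\frac{32315}{25491} + \frac{1}{-35123 + 5 \sqrt{6}}}$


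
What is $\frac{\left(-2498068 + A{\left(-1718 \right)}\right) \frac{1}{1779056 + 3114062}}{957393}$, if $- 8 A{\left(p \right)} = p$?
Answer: $- \frac{1110157}{2082060853944} \approx -5.332 \cdot 10^{-7}$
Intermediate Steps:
$A{\left(p \right)} = - \frac{p}{8}$
$\frac{\left(-2498068 + A{\left(-1718 \right)}\right) \frac{1}{1779056 + 3114062}}{957393} = \frac{\left(-2498068 - - \frac{859}{4}\right) \frac{1}{1779056 + 3114062}}{957393} = \frac{-2498068 + \frac{859}{4}}{4893118} \cdot \frac{1}{957393} = \left(- \frac{9991413}{4}\right) \frac{1}{4893118} \cdot \frac{1}{957393} = \left(- \frac{9991413}{19572472}\right) \frac{1}{957393} = - \frac{1110157}{2082060853944}$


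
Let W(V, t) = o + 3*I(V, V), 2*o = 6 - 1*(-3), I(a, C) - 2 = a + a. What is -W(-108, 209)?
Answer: 1275/2 ≈ 637.50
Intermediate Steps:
I(a, C) = 2 + 2*a (I(a, C) = 2 + (a + a) = 2 + 2*a)
o = 9/2 (o = (6 - 1*(-3))/2 = (6 + 3)/2 = (½)*9 = 9/2 ≈ 4.5000)
W(V, t) = 21/2 + 6*V (W(V, t) = 9/2 + 3*(2 + 2*V) = 9/2 + (6 + 6*V) = 21/2 + 6*V)
-W(-108, 209) = -(21/2 + 6*(-108)) = -(21/2 - 648) = -1*(-1275/2) = 1275/2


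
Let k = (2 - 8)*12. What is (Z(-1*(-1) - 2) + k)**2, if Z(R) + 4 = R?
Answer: 5929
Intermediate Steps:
Z(R) = -4 + R
k = -72 (k = -6*12 = -72)
(Z(-1*(-1) - 2) + k)**2 = ((-4 + (-1*(-1) - 2)) - 72)**2 = ((-4 + (1 - 2)) - 72)**2 = ((-4 - 1) - 72)**2 = (-5 - 72)**2 = (-77)**2 = 5929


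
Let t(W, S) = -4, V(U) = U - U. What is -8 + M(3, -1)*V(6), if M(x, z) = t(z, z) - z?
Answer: -8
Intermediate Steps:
V(U) = 0
M(x, z) = -4 - z
-8 + M(3, -1)*V(6) = -8 + (-4 - 1*(-1))*0 = -8 + (-4 + 1)*0 = -8 - 3*0 = -8 + 0 = -8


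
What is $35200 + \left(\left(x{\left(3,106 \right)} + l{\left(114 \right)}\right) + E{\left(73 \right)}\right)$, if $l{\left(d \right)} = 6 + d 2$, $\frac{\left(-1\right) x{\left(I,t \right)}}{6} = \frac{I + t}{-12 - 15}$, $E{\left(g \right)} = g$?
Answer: $\frac{319781}{9} \approx 35531.0$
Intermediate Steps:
$x{\left(I,t \right)} = \frac{2 I}{9} + \frac{2 t}{9}$ ($x{\left(I,t \right)} = - 6 \frac{I + t}{-12 - 15} = - 6 \frac{I + t}{-27} = - 6 \left(I + t\right) \left(- \frac{1}{27}\right) = - 6 \left(- \frac{I}{27} - \frac{t}{27}\right) = \frac{2 I}{9} + \frac{2 t}{9}$)
$l{\left(d \right)} = 6 + 2 d$
$35200 + \left(\left(x{\left(3,106 \right)} + l{\left(114 \right)}\right) + E{\left(73 \right)}\right) = 35200 + \left(\left(\left(\frac{2}{9} \cdot 3 + \frac{2}{9} \cdot 106\right) + \left(6 + 2 \cdot 114\right)\right) + 73\right) = 35200 + \left(\left(\left(\frac{2}{3} + \frac{212}{9}\right) + \left(6 + 228\right)\right) + 73\right) = 35200 + \left(\left(\frac{218}{9} + 234\right) + 73\right) = 35200 + \left(\frac{2324}{9} + 73\right) = 35200 + \frac{2981}{9} = \frac{319781}{9}$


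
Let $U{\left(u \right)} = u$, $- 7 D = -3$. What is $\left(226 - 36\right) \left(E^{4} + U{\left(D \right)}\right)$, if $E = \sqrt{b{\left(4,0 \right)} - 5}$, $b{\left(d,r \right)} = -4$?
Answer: $\frac{108300}{7} \approx 15471.0$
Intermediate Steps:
$D = \frac{3}{7}$ ($D = \left(- \frac{1}{7}\right) \left(-3\right) = \frac{3}{7} \approx 0.42857$)
$E = 3 i$ ($E = \sqrt{-4 - 5} = \sqrt{-9} = 3 i \approx 3.0 i$)
$\left(226 - 36\right) \left(E^{4} + U{\left(D \right)}\right) = \left(226 - 36\right) \left(\left(3 i\right)^{4} + \frac{3}{7}\right) = 190 \left(81 + \frac{3}{7}\right) = 190 \cdot \frac{570}{7} = \frac{108300}{7}$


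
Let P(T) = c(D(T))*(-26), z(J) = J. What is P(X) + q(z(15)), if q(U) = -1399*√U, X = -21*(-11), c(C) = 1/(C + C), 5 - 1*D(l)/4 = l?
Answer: 13/904 - 1399*√15 ≈ -5418.3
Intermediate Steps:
D(l) = 20 - 4*l
c(C) = 1/(2*C)
X = 231
P(T) = -13/(20 - 4*T) (P(T) = (1/(2*(20 - 4*T)))*(-26) = -13/(20 - 4*T))
P(X) + q(z(15)) = 13/(4*(-5 + 231)) - 1399*√15 = (13/4)/226 - 1399*√15 = (13/4)*(1/226) - 1399*√15 = 13/904 - 1399*√15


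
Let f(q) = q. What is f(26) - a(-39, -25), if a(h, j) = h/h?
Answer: 25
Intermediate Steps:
a(h, j) = 1
f(26) - a(-39, -25) = 26 - 1*1 = 26 - 1 = 25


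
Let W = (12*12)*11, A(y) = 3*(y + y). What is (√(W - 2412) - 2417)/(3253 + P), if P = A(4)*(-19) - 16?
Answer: -2417/2781 + 2*I*√23/927 ≈ -0.86911 + 0.010347*I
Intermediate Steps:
A(y) = 6*y (A(y) = 3*(2*y) = 6*y)
W = 1584 (W = 144*11 = 1584)
P = -472 (P = (6*4)*(-19) - 16 = 24*(-19) - 16 = -456 - 16 = -472)
(√(W - 2412) - 2417)/(3253 + P) = (√(1584 - 2412) - 2417)/(3253 - 472) = (√(-828) - 2417)/2781 = (6*I*√23 - 2417)*(1/2781) = (-2417 + 6*I*√23)*(1/2781) = -2417/2781 + 2*I*√23/927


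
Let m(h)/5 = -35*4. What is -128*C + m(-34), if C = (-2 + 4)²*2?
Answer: -1724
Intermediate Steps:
m(h) = -700 (m(h) = 5*(-35*4) = 5*(-140) = -700)
C = 8 (C = 2²*2 = 4*2 = 8)
-128*C + m(-34) = -128*8 - 700 = -1024 - 700 = -1724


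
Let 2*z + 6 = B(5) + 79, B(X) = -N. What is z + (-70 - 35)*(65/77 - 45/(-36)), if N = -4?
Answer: -7981/44 ≈ -181.39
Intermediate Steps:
B(X) = 4 (B(X) = -1*(-4) = 4)
z = 77/2 (z = -3 + (4 + 79)/2 = -3 + (½)*83 = -3 + 83/2 = 77/2 ≈ 38.500)
z + (-70 - 35)*(65/77 - 45/(-36)) = 77/2 + (-70 - 35)*(65/77 - 45/(-36)) = 77/2 - 105*(65*(1/77) - 45*(-1/36)) = 77/2 - 105*(65/77 + 5/4) = 77/2 - 105*645/308 = 77/2 - 9675/44 = -7981/44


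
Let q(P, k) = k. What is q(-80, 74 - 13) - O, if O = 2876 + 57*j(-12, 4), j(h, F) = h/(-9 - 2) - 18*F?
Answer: 13495/11 ≈ 1226.8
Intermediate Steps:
j(h, F) = -18*F - h/11 (j(h, F) = h/(-11) - 18*F = -h/11 - 18*F = -18*F - h/11)
O = -12824/11 (O = 2876 + 57*(-18*4 - 1/11*(-12)) = 2876 + 57*(-72 + 12/11) = 2876 + 57*(-780/11) = 2876 - 44460/11 = -12824/11 ≈ -1165.8)
q(-80, 74 - 13) - O = (74 - 13) - 1*(-12824/11) = 61 + 12824/11 = 13495/11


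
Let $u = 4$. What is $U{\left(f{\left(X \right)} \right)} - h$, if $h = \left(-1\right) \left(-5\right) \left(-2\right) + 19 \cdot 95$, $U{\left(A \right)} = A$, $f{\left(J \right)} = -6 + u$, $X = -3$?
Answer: $-1797$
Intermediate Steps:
$f{\left(J \right)} = -2$ ($f{\left(J \right)} = -6 + 4 = -2$)
$h = 1795$ ($h = 5 \left(-2\right) + 1805 = -10 + 1805 = 1795$)
$U{\left(f{\left(X \right)} \right)} - h = -2 - 1795 = -1797$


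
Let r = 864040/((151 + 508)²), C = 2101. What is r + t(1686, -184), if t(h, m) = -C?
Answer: -911560341/434281 ≈ -2099.0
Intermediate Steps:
t(h, m) = -2101 (t(h, m) = -1*2101 = -2101)
r = 864040/434281 (r = 864040/(659²) = 864040/434281 ≈ 1.9896)
r + t(1686, -184) = 864040/434281 - 2101 = -911560341/434281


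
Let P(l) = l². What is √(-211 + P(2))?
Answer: 3*I*√23 ≈ 14.387*I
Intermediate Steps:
√(-211 + P(2)) = √(-211 + 2²) = √(-211 + 4) = √(-207) = 3*I*√23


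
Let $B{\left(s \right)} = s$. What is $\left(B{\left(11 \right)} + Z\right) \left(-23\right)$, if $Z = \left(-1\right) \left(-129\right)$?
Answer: $-3220$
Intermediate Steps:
$Z = 129$
$\left(B{\left(11 \right)} + Z\right) \left(-23\right) = \left(11 + 129\right) \left(-23\right) = 140 \left(-23\right) = -3220$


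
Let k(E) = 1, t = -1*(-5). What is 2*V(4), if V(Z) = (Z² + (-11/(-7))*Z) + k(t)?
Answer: 326/7 ≈ 46.571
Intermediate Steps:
t = 5
V(Z) = 1 + Z² + 11*Z/7 (V(Z) = (Z² + (-11/(-7))*Z) + 1 = (Z² + (-11*(-⅐))*Z) + 1 = (Z² + 11*Z/7) + 1 = 1 + Z² + 11*Z/7)
2*V(4) = 2*(1 + 4² + (11/7)*4) = 2*(1 + 16 + 44/7) = 2*(163/7) = 326/7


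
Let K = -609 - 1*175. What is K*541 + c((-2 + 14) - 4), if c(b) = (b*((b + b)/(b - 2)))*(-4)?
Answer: -1272688/3 ≈ -4.2423e+5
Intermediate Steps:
K = -784 (K = -609 - 175 = -784)
c(b) = -8*b²/(-2 + b) (c(b) = (b*((2*b)/(-2 + b)))*(-4) = (b*(2*b/(-2 + b)))*(-4) = (2*b²/(-2 + b))*(-4) = -8*b²/(-2 + b))
K*541 + c((-2 + 14) - 4) = -784*541 - 8*((-2 + 14) - 4)²/(-2 + ((-2 + 14) - 4)) = -424144 - 8*(12 - 4)²/(-2 + (12 - 4)) = -424144 - 8*8²/(-2 + 8) = -424144 - 8*64/6 = -424144 - 8*64*⅙ = -424144 - 256/3 = -1272688/3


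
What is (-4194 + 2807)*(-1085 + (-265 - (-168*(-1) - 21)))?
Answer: 2076339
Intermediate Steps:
(-4194 + 2807)*(-1085 + (-265 - (-168*(-1) - 21))) = -1387*(-1085 + (-265 - (-24*(-7) - 21))) = -1387*(-1085 + (-265 - (168 - 21))) = -1387*(-1085 + (-265 - 1*147)) = -1387*(-1085 + (-265 - 147)) = -1387*(-1085 - 412) = -1387*(-1497) = 2076339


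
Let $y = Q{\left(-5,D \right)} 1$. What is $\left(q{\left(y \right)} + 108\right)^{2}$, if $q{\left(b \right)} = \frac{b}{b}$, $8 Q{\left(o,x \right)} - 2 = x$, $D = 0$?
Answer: $11881$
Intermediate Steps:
$Q{\left(o,x \right)} = \frac{1}{4} + \frac{x}{8}$
$y = \frac{1}{4}$ ($y = \left(\frac{1}{4} + \frac{1}{8} \cdot 0\right) 1 = \left(\frac{1}{4} + 0\right) 1 = \frac{1}{4} \cdot 1 = \frac{1}{4} \approx 0.25$)
$q{\left(b \right)} = 1$
$\left(q{\left(y \right)} + 108\right)^{2} = \left(1 + 108\right)^{2} = 109^{2} = 11881$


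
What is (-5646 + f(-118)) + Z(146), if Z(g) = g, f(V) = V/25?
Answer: -137618/25 ≈ -5504.7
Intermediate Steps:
f(V) = V/25 (f(V) = V*(1/25) = V/25)
(-5646 + f(-118)) + Z(146) = (-5646 + (1/25)*(-118)) + 146 = (-5646 - 118/25) + 146 = -141268/25 + 146 = -137618/25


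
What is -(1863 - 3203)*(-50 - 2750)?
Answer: -3752000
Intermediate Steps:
-(1863 - 3203)*(-50 - 2750) = -(-1340)*(-2800) = -1*3752000 = -3752000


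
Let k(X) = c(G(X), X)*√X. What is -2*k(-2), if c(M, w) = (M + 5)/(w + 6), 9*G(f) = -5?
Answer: -20*I*√2/9 ≈ -3.1427*I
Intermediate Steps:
G(f) = -5/9 (G(f) = (⅑)*(-5) = -5/9)
c(M, w) = (5 + M)/(6 + w)
k(X) = 40*√X/(9*(6 + X)) (k(X) = ((5 - 5/9)/(6 + X))*√X = ((40/9)/(6 + X))*√X = (40/(9*(6 + X)))*√X = 40*√X/(9*(6 + X)))
-2*k(-2) = -80*√(-2)/(9*(6 - 2)) = -80*I*√2/(9*4) = -20*I*√2/9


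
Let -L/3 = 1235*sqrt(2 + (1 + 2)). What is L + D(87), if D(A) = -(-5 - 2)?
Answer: 7 - 3705*sqrt(5) ≈ -8277.6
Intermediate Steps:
L = -3705*sqrt(5) (L = -3705*sqrt(2 + (1 + 2)) = -3705*sqrt(2 + 3) = -3705*sqrt(5) ≈ -8284.6)
D(A) = 7 (D(A) = -1*(-7) = 7)
L + D(87) = -3705*sqrt(5) + 7 = 7 - 3705*sqrt(5)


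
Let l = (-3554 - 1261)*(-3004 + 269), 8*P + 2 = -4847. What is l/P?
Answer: -105352200/4849 ≈ -21727.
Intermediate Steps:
P = -4849/8 (P = -¼ + (⅛)*(-4847) = -¼ - 4847/8 = -4849/8 ≈ -606.13)
l = 13169025 (l = -4815*(-2735) = 13169025)
l/P = 13169025/(-4849/8) = 13169025*(-8/4849) = -105352200/4849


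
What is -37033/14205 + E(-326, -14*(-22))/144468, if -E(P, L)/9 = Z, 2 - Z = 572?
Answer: -293178433/114009330 ≈ -2.5715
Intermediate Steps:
Z = -570 (Z = 2 - 1*572 = 2 - 572 = -570)
E(P, L) = 5130 (E(P, L) = -9*(-570) = 5130)
-37033/14205 + E(-326, -14*(-22))/144468 = -37033/14205 + 5130/144468 = -37033*1/14205 + 5130*(1/144468) = -37033/14205 + 285/8026 = -293178433/114009330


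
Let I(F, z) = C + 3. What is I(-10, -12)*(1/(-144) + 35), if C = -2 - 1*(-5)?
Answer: 5039/24 ≈ 209.96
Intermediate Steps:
C = 3 (C = -2 + 5 = 3)
I(F, z) = 6 (I(F, z) = 3 + 3 = 6)
I(-10, -12)*(1/(-144) + 35) = 6*(1/(-144) + 35) = 6*(-1/144 + 35) = 6*(5039/144) = 5039/24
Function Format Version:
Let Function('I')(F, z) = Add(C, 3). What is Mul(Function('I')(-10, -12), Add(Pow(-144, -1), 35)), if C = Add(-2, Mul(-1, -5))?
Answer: Rational(5039, 24) ≈ 209.96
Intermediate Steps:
C = 3 (C = Add(-2, 5) = 3)
Function('I')(F, z) = 6 (Function('I')(F, z) = Add(3, 3) = 6)
Mul(Function('I')(-10, -12), Add(Pow(-144, -1), 35)) = Mul(6, Add(Pow(-144, -1), 35)) = Mul(6, Add(Rational(-1, 144), 35)) = Mul(6, Rational(5039, 144)) = Rational(5039, 24)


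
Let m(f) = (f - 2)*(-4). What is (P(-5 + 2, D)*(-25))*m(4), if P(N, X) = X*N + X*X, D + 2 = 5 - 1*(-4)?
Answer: 5600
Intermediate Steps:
D = 7 (D = -2 + (5 - 1*(-4)) = -2 + (5 + 4) = -2 + 9 = 7)
m(f) = 8 - 4*f (m(f) = (-2 + f)*(-4) = 8 - 4*f)
P(N, X) = X² + N*X (P(N, X) = N*X + X² = X² + N*X)
(P(-5 + 2, D)*(-25))*m(4) = ((7*((-5 + 2) + 7))*(-25))*(8 - 4*4) = ((7*(-3 + 7))*(-25))*(8 - 16) = ((7*4)*(-25))*(-8) = (28*(-25))*(-8) = -700*(-8) = 5600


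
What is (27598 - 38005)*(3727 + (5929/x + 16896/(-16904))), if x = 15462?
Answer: -422334990315655/10890402 ≈ -3.8780e+7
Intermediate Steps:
(27598 - 38005)*(3727 + (5929/x + 16896/(-16904))) = (27598 - 38005)*(3727 + (5929/15462 + 16896/(-16904))) = -10407*(3727 + (5929*(1/15462) + 16896*(-1/16904))) = -10407*(3727 + (5929/15462 - 2112/2113)) = -10407*(3727 - 20127767/32671206) = -10407*121745456995/32671206 = -422334990315655/10890402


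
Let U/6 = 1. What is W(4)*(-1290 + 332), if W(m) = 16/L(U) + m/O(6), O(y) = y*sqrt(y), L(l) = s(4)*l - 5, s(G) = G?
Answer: -15328/19 - 958*sqrt(6)/9 ≈ -1067.5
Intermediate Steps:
U = 6 (U = 6*1 = 6)
L(l) = -5 + 4*l (L(l) = 4*l - 5 = -5 + 4*l)
O(y) = y**(3/2)
W(m) = 16/19 + m*sqrt(6)/36 (W(m) = 16/(-5 + 4*6) + m/(6**(3/2)) = 16/(-5 + 24) + m/((6*sqrt(6))) = 16/19 + m*(sqrt(6)/36) = 16*(1/19) + m*sqrt(6)/36 = 16/19 + m*sqrt(6)/36)
W(4)*(-1290 + 332) = (16/19 + (1/36)*4*sqrt(6))*(-1290 + 332) = (16/19 + sqrt(6)/9)*(-958) = -15328/19 - 958*sqrt(6)/9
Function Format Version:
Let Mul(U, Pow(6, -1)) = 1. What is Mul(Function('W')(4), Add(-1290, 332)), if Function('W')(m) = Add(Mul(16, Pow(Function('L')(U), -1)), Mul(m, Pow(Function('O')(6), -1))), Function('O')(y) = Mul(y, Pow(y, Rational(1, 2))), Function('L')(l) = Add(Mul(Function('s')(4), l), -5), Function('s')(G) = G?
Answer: Add(Rational(-15328, 19), Mul(Rational(-958, 9), Pow(6, Rational(1, 2)))) ≈ -1067.5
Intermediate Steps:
U = 6 (U = Mul(6, 1) = 6)
Function('L')(l) = Add(-5, Mul(4, l)) (Function('L')(l) = Add(Mul(4, l), -5) = Add(-5, Mul(4, l)))
Function('O')(y) = Pow(y, Rational(3, 2))
Function('W')(m) = Add(Rational(16, 19), Mul(Rational(1, 36), m, Pow(6, Rational(1, 2)))) (Function('W')(m) = Add(Mul(16, Pow(Add(-5, Mul(4, 6)), -1)), Mul(m, Pow(Pow(6, Rational(3, 2)), -1))) = Add(Mul(16, Pow(Add(-5, 24), -1)), Mul(m, Pow(Mul(6, Pow(6, Rational(1, 2))), -1))) = Add(Mul(16, Pow(19, -1)), Mul(m, Mul(Rational(1, 36), Pow(6, Rational(1, 2))))) = Add(Mul(16, Rational(1, 19)), Mul(Rational(1, 36), m, Pow(6, Rational(1, 2)))) = Add(Rational(16, 19), Mul(Rational(1, 36), m, Pow(6, Rational(1, 2)))))
Mul(Function('W')(4), Add(-1290, 332)) = Mul(Add(Rational(16, 19), Mul(Rational(1, 36), 4, Pow(6, Rational(1, 2)))), Add(-1290, 332)) = Mul(Add(Rational(16, 19), Mul(Rational(1, 9), Pow(6, Rational(1, 2)))), -958) = Add(Rational(-15328, 19), Mul(Rational(-958, 9), Pow(6, Rational(1, 2))))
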